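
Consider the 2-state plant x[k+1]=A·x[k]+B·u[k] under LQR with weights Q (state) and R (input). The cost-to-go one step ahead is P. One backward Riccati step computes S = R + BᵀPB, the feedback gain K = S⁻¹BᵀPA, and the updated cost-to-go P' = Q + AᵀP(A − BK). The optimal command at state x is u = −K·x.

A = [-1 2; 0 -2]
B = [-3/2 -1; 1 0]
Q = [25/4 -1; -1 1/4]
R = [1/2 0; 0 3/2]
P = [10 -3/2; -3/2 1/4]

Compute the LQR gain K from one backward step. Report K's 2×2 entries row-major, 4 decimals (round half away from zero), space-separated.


BᵀP = [-16.5000 2.5000; -10.0000 1.5000]
S = R + BᵀPB = [1/2 0; 0 3/2] + [27.2500 16.5000; 16.5000 10.0000] = [27.7500 16.5000; 16.5000 11.5000]
BᵀPA = [16.5000 -38.0000; 10.0000 -23.0000]
K = S⁻¹·BᵀPA = [0.5280 -1.2267; 0.1120 -0.2400]
A−BK = [-0.0960 -0.0800; -0.5280 -0.7733]
AᵀP(A−BK) = [0.1680 -0.3600; -0.3600 0.8667]
P' = Q + AᵀP(A−BK) = [6.4180 -1.3600; -1.3600 1.1167]
tr(P') = 7.5347

0.5280 -1.2267 0.1120 -0.2400


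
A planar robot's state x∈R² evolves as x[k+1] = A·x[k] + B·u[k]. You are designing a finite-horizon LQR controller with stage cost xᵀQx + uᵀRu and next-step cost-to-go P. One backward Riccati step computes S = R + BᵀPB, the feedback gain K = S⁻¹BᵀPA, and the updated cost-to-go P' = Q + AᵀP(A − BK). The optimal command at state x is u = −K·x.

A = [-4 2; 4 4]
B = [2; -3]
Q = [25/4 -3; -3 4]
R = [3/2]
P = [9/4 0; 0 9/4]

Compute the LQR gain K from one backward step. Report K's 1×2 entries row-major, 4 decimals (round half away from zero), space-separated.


-1.4634 -0.5854

BᵀP = [4.5000 -6.7500]
S = R + BᵀPB = [3/2] + [29.2500] = [30.7500]
BᵀPA = [-45.0000 -18.0000]
K = S⁻¹·BᵀPA = [-1.4634 -0.5854]
A−BK = [-1.0732 3.1707; -0.3902 2.2439]
AᵀP(A−BK) = [6.1463 -8.3415; -8.3415 34.4634]
P' = Q + AᵀP(A−BK) = [12.3963 -11.3415; -11.3415 38.4634]
tr(P') = 50.8598


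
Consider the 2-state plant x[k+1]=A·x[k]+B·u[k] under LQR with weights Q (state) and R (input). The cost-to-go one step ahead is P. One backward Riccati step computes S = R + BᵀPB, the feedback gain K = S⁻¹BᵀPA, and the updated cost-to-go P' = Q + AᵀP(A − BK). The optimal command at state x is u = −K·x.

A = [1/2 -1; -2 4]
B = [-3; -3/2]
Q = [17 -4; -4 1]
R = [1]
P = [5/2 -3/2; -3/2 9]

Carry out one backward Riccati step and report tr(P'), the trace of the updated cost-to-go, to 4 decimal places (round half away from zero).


BᵀP = [-5.2500 -9.0000]
S = R + BᵀPB = [1] + [29.2500] = [30.2500]
BᵀPA = [15.3750 -30.7500]
K = S⁻¹·BᵀPA = [0.5083 -1.0165]
A−BK = [2.0248 -4.0496; -1.2376 2.4752]
AᵀP(A−BK) = [31.8104 -63.6209; -63.6209 127.2417]
P' = Q + AᵀP(A−BK) = [48.8104 -67.6209; -67.6209 128.2417]
tr(P') = 177.0522

177.0522


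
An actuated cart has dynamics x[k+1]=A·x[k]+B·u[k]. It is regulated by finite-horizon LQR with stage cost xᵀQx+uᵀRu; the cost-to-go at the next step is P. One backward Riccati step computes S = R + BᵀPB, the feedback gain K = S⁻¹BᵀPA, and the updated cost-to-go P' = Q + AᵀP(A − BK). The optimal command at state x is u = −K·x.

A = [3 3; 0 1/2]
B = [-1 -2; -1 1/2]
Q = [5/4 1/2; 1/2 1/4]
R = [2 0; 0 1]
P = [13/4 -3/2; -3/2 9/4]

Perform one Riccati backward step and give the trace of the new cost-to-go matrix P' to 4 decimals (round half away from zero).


5.4326

BᵀP = [-1.7500 -0.7500; -7.2500 4.1250]
S = R + BᵀPB = [2 0; 0 1] + [2.5000 3.1250; 3.1250 16.5625] = [4.5000 3.1250; 3.1250 17.5625]
BᵀPA = [-5.2500 -5.6250; -21.7500 -19.6875]
K = S⁻¹·BᵀPA = [-0.3499 -0.5380; -1.1762 -1.0253]
A−BK = [0.2978 0.4115; 0.2382 0.4746]
AᵀP(A−BK) = [1.8313 1.8759; 1.8759 2.1013]
P' = Q + AᵀP(A−BK) = [3.0813 2.3759; 2.3759 2.3513]
tr(P') = 5.4326


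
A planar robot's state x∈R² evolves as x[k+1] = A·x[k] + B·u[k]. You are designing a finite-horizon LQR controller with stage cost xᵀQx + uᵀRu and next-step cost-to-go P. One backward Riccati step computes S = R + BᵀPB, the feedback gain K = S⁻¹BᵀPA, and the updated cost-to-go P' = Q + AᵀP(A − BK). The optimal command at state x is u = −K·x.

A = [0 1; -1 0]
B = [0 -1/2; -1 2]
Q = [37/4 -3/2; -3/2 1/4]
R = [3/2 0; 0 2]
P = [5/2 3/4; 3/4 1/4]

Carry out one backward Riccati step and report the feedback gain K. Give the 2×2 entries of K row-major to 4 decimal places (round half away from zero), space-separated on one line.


BᵀP = [-0.7500 -0.2500; 0.2500 0.1250]
S = R + BᵀPB = [3/2 0; 0 2] + [0.2500 -0.1250; -0.1250 0.1250] = [1.7500 -0.1250; -0.1250 2.1250]
BᵀPA = [0.2500 -0.7500; -0.1250 0.2500]
K = S⁻¹·BᵀPA = [0.1392 -0.4219; -0.0506 0.0928]
A−BK = [-0.0253 1.0464; -0.7595 -0.6076]
AᵀP(A−BK) = [0.2089 -0.6329; -0.6329 2.1603]
P' = Q + AᵀP(A−BK) = [9.4589 -2.1329; -2.1329 2.4103]
tr(P') = 11.8692

0.1392 -0.4219 -0.0506 0.0928


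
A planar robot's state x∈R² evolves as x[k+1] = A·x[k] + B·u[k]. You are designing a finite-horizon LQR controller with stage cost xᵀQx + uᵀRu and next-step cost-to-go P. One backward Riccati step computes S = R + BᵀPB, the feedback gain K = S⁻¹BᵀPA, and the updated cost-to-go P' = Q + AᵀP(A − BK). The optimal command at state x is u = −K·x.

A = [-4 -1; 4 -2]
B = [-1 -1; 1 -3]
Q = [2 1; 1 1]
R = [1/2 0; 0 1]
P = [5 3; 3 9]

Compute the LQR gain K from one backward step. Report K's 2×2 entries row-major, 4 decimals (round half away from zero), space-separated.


3.6701 0.2105 -0.0503 0.7368

BᵀP = [-2.0000 6.0000; -14.0000 -30.0000]
S = R + BᵀPB = [1/2 0; 0 1] + [8.0000 -16.0000; -16.0000 104.0000] = [8.5000 -16.0000; -16.0000 105.0000]
BᵀPA = [32.0000 -10.0000; -64.0000 74.0000]
K = S⁻¹·BᵀPA = [3.6701 0.2105; -0.0503 0.7368]
A−BK = [-0.3802 -0.0526; 0.1791 0.0000]
AᵀP(A−BK) = [7.3401 0.4211; 0.4211 0.5789]
P' = Q + AᵀP(A−BK) = [9.3401 1.4211; 1.4211 1.5789]
tr(P') = 10.9191


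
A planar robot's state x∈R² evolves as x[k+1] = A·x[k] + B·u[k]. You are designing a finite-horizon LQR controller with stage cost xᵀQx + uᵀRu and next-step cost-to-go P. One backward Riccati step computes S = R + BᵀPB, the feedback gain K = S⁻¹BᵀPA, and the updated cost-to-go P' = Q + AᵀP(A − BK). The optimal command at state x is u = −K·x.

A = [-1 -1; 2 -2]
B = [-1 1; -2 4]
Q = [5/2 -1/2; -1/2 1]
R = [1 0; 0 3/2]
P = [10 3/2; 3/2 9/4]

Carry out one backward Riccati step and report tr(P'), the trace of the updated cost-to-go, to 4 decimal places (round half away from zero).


BᵀP = [-13.0000 -6.0000; 16.0000 10.5000]
S = R + BᵀPB = [1 0; 0 3/2] + [25.0000 -37.0000; -37.0000 58.0000] = [26.0000 -37.0000; -37.0000 59.5000]
BᵀPA = [1.0000 25.0000; 5.0000 -37.0000]
K = S⁻¹·BᵀPA = [1.3736 0.6657; 0.9382 -0.2079]
A−BK = [-0.5646 -0.1264; 0.9944 0.1629]
AᵀP(A−BK) = [6.9354 1.3736; 1.3736 0.6657]
P' = Q + AᵀP(A−BK) = [9.4354 0.8736; 0.8736 1.6657]
tr(P') = 11.1011

11.1011


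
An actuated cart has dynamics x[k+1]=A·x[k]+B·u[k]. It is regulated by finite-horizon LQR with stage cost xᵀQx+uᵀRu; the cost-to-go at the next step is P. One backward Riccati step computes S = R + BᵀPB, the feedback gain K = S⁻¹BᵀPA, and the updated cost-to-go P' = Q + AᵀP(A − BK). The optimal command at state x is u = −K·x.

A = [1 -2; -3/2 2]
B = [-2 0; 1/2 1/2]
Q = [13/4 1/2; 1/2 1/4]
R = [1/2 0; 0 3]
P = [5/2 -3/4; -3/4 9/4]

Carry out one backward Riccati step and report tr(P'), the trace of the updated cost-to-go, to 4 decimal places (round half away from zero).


BᵀP = [-5.3750 2.6250; -0.3750 1.1250]
S = R + BᵀPB = [1/2 0; 0 3] + [12.0625 1.3125; 1.3125 0.5625] = [12.5625 1.3125; 1.3125 3.5625]
BᵀPA = [-9.3125 16.0000; -2.0625 3.0000]
K = S⁻¹·BᵀPA = [-0.7081 1.2331; -0.3181 0.3878]
A−BK = [-0.4161 0.4662; -0.9869 1.1895]
AᵀP(A−BK) = [2.5626 -3.2168; -3.2168 4.1068]
P' = Q + AᵀP(A−BK) = [5.8126 -2.7168; -2.7168 4.3568]
tr(P') = 10.1694

10.1694


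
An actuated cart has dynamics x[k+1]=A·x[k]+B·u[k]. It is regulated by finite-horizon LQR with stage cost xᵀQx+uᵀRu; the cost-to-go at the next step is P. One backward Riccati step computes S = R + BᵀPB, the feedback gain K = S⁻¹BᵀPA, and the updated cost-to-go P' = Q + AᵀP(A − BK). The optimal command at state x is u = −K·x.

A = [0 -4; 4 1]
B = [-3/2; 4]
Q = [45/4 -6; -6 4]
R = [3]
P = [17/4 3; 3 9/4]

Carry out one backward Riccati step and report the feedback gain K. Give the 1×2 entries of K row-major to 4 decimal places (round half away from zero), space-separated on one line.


1.4328 -1.4328

BᵀP = [5.6250 4.5000]
S = R + BᵀPB = [3] + [9.5625] = [12.5625]
BᵀPA = [18.0000 -18.0000]
K = S⁻¹·BᵀPA = [1.4328 -1.4328]
A−BK = [2.1493 -6.1493; -1.7313 6.7313]
AᵀP(A−BK) = [10.2090 -13.2090; -13.2090 20.4590]
P' = Q + AᵀP(A−BK) = [21.4590 -19.2090; -19.2090 24.4590]
tr(P') = 45.9179


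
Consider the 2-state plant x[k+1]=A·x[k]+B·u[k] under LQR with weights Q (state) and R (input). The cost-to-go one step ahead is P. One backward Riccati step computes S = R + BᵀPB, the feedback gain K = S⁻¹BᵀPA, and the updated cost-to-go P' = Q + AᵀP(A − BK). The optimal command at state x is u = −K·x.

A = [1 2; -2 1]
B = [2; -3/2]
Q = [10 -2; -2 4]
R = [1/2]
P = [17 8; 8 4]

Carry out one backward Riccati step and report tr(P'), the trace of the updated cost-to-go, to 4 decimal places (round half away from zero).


BᵀP = [22.0000 10.0000]
S = R + BᵀPB = [1/2] + [29.0000] = [29.5000]
BᵀPA = [2.0000 54.0000]
K = S⁻¹·BᵀPA = [0.0678 1.8305]
A−BK = [0.8644 -1.6610; -1.8983 3.7458]
AᵀP(A−BK) = [0.8644 -1.6610; -1.6610 5.1525]
P' = Q + AᵀP(A−BK) = [10.8644 -3.6610; -3.6610 9.1525]
tr(P') = 20.0169

20.0169


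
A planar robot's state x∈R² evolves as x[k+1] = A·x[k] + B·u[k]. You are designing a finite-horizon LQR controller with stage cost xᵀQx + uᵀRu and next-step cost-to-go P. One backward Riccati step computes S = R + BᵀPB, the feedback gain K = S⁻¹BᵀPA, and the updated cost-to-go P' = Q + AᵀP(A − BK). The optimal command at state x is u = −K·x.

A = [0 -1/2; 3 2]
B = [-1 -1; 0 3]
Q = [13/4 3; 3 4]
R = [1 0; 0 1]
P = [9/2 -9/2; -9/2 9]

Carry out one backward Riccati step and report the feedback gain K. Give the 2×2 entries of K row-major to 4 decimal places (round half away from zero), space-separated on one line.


BᵀP = [-4.5000 4.5000; -18.0000 31.5000]
S = R + BᵀPB = [1 0; 0 1] + [4.5000 18.0000; 18.0000 112.5000] = [5.5000 18.0000; 18.0000 113.5000]
BᵀPA = [13.5000 11.2500; 94.5000 72.0000]
K = S⁻¹·BᵀPA = [-0.5620 -0.0637; 0.9217 0.6445]
A−BK = [0.3597 0.0808; 0.2348 0.0666]
AᵀP(A−BK) = [1.4838 0.7082; 0.7082 0.4403]
P' = Q + AᵀP(A−BK) = [4.7338 3.7082; 3.7082 4.4403]
tr(P') = 9.1740

-0.5620 -0.0637 0.9217 0.6445


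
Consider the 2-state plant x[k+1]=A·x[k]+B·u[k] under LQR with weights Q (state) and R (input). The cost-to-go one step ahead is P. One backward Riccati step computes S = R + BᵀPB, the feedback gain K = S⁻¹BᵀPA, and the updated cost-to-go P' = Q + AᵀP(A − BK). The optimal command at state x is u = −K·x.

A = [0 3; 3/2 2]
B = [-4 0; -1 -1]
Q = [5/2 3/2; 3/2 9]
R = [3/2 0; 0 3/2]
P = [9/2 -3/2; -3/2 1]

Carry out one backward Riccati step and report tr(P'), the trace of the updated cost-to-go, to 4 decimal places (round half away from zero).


BᵀP = [-16.5000 5.0000; 1.5000 -1.0000]
S = R + BᵀPB = [3/2 0; 0 3/2] + [61.0000 -5.0000; -5.0000 1.0000] = [62.5000 -5.0000; -5.0000 2.5000]
BᵀPA = [7.5000 -39.5000; -1.5000 2.5000]
K = S⁻¹·BᵀPA = [0.0857 -0.6571; -0.4286 -0.3143]
A−BK = [0.3429 0.3714; 1.1571 1.0286]
AᵀP(A−BK) = [0.9643 0.7071; 0.7071 1.3286]
P' = Q + AᵀP(A−BK) = [3.4643 2.2071; 2.2071 10.3286]
tr(P') = 13.7929

13.7929


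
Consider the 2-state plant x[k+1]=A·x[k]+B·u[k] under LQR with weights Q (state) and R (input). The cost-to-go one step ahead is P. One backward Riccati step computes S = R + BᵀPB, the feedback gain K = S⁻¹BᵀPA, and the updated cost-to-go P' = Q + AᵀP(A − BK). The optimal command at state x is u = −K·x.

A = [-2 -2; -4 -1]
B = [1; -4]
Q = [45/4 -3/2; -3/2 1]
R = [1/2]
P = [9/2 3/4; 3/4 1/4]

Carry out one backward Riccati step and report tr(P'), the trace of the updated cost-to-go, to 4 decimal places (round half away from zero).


63.6458

BᵀP = [1.5000 -0.2500]
S = R + BᵀPB = [1/2] + [2.5000] = [3.0000]
BᵀPA = [-2.0000 -2.7500]
K = S⁻¹·BᵀPA = [-0.6667 -0.9167]
A−BK = [-1.3333 -1.0833; -6.6667 -4.6667]
AᵀP(A−BK) = [32.6667 24.6667; 24.6667 18.7292]
P' = Q + AᵀP(A−BK) = [43.9167 23.1667; 23.1667 19.7292]
tr(P') = 63.6458


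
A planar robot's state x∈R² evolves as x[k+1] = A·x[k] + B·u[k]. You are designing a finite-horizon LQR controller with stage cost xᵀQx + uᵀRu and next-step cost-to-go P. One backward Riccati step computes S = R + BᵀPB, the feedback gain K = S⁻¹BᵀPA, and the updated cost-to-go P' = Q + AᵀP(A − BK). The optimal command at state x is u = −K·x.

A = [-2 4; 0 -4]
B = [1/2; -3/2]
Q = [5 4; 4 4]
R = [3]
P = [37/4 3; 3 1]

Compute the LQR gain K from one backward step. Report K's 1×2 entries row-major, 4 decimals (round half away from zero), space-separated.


BᵀP = [0.1250 0.0000]
S = R + BᵀPB = [3] + [0.0625] = [3.0625]
BᵀPA = [-0.2500 0.5000]
K = S⁻¹·BᵀPA = [-0.0816 0.1633]
A−BK = [-1.9592 3.9184; -0.1224 -3.7551]
AᵀP(A−BK) = [36.9796 -49.9592; -49.9592 67.9184]
P' = Q + AᵀP(A−BK) = [41.9796 -45.9592; -45.9592 71.9184]
tr(P') = 113.8980

-0.0816 0.1633


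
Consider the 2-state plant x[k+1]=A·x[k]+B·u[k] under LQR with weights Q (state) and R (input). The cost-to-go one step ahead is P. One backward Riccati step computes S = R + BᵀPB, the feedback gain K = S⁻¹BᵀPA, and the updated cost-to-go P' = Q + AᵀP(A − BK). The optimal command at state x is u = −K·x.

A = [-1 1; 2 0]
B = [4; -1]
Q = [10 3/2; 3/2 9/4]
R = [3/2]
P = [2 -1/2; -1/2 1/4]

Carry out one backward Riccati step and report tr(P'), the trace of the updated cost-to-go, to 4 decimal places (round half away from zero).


12.8593

BᵀP = [8.5000 -2.2500]
S = R + BᵀPB = [3/2] + [36.2500] = [37.7500]
BᵀPA = [-13.0000 8.5000]
K = S⁻¹·BᵀPA = [-0.3444 0.2252]
A−BK = [0.3775 0.0993; 1.6556 0.2252]
AᵀP(A−BK) = [0.5232 -0.0728; -0.0728 0.0861]
P' = Q + AᵀP(A−BK) = [10.5232 1.4272; 1.4272 2.3361]
tr(P') = 12.8593


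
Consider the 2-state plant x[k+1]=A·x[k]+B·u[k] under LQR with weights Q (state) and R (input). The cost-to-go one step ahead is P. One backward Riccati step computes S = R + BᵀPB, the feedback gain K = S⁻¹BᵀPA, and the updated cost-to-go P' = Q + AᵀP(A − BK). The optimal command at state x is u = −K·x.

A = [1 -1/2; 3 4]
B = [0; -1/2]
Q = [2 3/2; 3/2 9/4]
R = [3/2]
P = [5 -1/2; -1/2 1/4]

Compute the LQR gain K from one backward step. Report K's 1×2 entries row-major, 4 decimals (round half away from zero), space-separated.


-0.0800 -0.4000

BᵀP = [0.2500 -0.1250]
S = R + BᵀPB = [3/2] + [0.0625] = [1.5625]
BᵀPA = [-0.1250 -0.6250]
K = S⁻¹·BᵀPA = [-0.0800 -0.4000]
A−BK = [1.0000 -0.5000; 2.9600 3.8000]
AᵀP(A−BK) = [4.2400 -0.8000; -0.8000 7.0000]
P' = Q + AᵀP(A−BK) = [6.2400 0.7000; 0.7000 9.2500]
tr(P') = 15.4900


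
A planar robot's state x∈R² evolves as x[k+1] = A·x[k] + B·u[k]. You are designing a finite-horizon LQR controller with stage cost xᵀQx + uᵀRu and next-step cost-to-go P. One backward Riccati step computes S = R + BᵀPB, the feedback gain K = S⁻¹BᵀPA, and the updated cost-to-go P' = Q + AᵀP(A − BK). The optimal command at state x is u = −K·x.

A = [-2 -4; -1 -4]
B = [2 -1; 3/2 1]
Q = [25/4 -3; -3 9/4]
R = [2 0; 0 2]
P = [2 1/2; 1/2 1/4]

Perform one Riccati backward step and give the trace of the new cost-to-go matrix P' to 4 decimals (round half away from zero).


17.3107

BᵀP = [4.7500 1.3750; -1.5000 -0.2500]
S = R + BᵀPB = [2 0; 0 2] + [11.5625 -3.3750; -3.3750 1.2500] = [13.5625 -3.3750; -3.3750 3.2500]
BᵀPA = [-10.8750 -24.5000; 3.2500 7.0000]
K = S⁻¹·BᵀPA = [-0.7457 -1.7132; 0.2256 0.3748]
A−BK = [-0.2830 -0.1989; -0.1071 -1.8050]
AᵀP(A−BK) = [1.4073 3.1511; 3.1511 7.4034]
P' = Q + AᵀP(A−BK) = [7.6573 0.1511; 0.1511 9.6534]
tr(P') = 17.3107


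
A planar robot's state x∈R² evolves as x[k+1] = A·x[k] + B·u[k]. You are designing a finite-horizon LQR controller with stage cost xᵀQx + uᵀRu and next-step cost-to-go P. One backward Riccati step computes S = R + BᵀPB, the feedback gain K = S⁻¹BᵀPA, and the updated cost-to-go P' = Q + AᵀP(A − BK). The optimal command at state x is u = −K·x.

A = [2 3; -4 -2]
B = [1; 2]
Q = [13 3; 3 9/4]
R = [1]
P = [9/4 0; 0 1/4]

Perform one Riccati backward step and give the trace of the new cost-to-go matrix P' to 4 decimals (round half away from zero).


40.2500

BᵀP = [2.2500 0.5000]
S = R + BᵀPB = [1] + [3.2500] = [4.2500]
BᵀPA = [2.5000 5.7500]
K = S⁻¹·BᵀPA = [0.5882 1.3529]
A−BK = [1.4118 1.6471; -5.1765 -4.7059]
AᵀP(A−BK) = [11.5294 12.1176; 12.1176 13.4706]
P' = Q + AᵀP(A−BK) = [24.5294 15.1176; 15.1176 15.7206]
tr(P') = 40.2500


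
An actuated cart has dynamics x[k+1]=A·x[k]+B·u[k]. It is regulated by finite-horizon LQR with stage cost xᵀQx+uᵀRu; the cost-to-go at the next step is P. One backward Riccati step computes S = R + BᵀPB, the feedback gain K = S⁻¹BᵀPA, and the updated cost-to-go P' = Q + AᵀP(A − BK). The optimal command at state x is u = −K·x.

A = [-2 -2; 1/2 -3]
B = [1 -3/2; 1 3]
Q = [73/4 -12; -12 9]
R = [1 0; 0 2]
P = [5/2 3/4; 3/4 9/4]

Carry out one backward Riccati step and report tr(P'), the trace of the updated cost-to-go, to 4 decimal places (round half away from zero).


33.6236

BᵀP = [3.2500 3.0000; -1.5000 5.6250]
S = R + BᵀPB = [1 0; 0 2] + [6.2500 4.1250; 4.1250 19.1250] = [7.2500 4.1250; 4.1250 21.1250]
BᵀPA = [-5.0000 -15.5000; 5.8125 -13.8750]
K = S⁻¹·BᵀPA = [-0.9520 -1.9847; 0.4610 -0.2693]
A−BK = [-0.3565 -0.4191; 0.0689 -0.2075]
AᵀP(A−BK) = [1.6229 2.0164; 2.0164 4.7507]
P' = Q + AᵀP(A−BK) = [19.8729 -9.9836; -9.9836 13.7507]
tr(P') = 33.6236


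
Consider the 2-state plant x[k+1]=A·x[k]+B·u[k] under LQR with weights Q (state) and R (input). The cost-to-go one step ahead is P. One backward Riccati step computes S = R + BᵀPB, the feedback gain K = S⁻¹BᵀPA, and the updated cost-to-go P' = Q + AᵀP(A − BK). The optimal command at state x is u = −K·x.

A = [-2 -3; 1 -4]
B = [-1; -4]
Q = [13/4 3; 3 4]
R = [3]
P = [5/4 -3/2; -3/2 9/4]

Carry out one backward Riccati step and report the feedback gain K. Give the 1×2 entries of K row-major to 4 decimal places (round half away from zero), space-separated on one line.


-0.6018 0.5575

BᵀP = [4.7500 -7.5000]
S = R + BᵀPB = [3] + [25.2500] = [28.2500]
BᵀPA = [-17.0000 15.7500]
K = S⁻¹·BᵀPA = [-0.6018 0.5575]
A−BK = [-2.6018 -2.4425; -1.4071 -1.7699]
AᵀP(A−BK) = [3.0199 0.4779; 0.4779 2.4690]
P' = Q + AᵀP(A−BK) = [6.2699 3.4779; 3.4779 6.4690]
tr(P') = 12.7389


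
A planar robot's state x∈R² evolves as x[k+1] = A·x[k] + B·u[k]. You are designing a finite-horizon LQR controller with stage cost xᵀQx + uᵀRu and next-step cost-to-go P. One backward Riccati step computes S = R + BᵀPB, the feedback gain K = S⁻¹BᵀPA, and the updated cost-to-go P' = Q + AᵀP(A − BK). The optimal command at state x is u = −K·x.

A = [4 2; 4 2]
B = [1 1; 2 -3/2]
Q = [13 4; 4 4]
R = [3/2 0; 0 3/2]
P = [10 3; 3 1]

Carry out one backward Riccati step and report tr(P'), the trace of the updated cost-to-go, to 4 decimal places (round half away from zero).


33.8308

BᵀP = [16.0000 5.0000; 5.5000 1.5000]
S = R + BᵀPB = [3/2 0; 0 3/2] + [26.0000 8.5000; 8.5000 3.2500] = [27.5000 8.5000; 8.5000 4.7500]
BᵀPA = [84.0000 42.0000; 28.0000 14.0000]
K = S⁻¹·BᵀPA = [2.7580 1.3790; 0.9593 0.4797]
A−BK = [0.2827 0.1413; -0.0771 -0.0385]
AᵀP(A−BK) = [13.4647 6.7323; 6.7323 3.3662]
P' = Q + AᵀP(A−BK) = [26.4647 10.7323; 10.7323 7.3662]
tr(P') = 33.8308


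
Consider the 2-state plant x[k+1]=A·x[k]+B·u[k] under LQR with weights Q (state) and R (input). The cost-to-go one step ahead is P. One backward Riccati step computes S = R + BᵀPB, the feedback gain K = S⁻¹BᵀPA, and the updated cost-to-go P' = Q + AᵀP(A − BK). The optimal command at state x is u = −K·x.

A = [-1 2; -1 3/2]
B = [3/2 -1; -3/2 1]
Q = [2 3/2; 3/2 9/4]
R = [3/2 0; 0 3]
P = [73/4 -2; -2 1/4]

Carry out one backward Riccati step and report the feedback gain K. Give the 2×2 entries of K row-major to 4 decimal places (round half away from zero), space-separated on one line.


BᵀP = [30.3750 -3.3750; -20.2500 2.2500]
S = R + BᵀPB = [3/2 0; 0 3] + [50.6250 -33.7500; -33.7500 22.5000] = [52.1250 -33.7500; -33.7500 25.5000]
BᵀPA = [-27.0000 55.6875; 18.0000 -37.1250]
K = S⁻¹·BᵀPA = [-0.4260 0.8787; 0.1420 -0.2929]
A−BK = [-0.2189 0.3891; -1.7811 3.1109]
AᵀP(A−BK) = [0.4408 -0.8780; -0.8780 1.7561]
P' = Q + AᵀP(A−BK) = [2.4408 0.6220; 0.6220 4.0061]
tr(P') = 6.4469

-0.4260 0.8787 0.1420 -0.2929


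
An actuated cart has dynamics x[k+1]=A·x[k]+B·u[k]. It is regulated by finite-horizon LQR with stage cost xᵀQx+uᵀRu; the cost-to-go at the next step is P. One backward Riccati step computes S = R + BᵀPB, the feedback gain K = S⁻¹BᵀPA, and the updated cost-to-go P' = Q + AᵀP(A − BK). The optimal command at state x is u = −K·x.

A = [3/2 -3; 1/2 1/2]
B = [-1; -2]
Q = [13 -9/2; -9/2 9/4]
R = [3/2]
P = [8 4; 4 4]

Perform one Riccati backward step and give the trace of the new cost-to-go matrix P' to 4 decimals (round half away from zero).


37.0572

BᵀP = [-16.0000 -12.0000]
S = R + BᵀPB = [3/2] + [40.0000] = [41.5000]
BᵀPA = [-30.0000 42.0000]
K = S⁻¹·BᵀPA = [-0.7229 1.0120]
A−BK = [0.7771 -1.9880; -0.9458 2.5241]
AᵀP(A−BK) = [3.3133 -7.6386; -7.6386 18.4940]
P' = Q + AᵀP(A−BK) = [16.3133 -12.1386; -12.1386 20.7440]
tr(P') = 37.0572


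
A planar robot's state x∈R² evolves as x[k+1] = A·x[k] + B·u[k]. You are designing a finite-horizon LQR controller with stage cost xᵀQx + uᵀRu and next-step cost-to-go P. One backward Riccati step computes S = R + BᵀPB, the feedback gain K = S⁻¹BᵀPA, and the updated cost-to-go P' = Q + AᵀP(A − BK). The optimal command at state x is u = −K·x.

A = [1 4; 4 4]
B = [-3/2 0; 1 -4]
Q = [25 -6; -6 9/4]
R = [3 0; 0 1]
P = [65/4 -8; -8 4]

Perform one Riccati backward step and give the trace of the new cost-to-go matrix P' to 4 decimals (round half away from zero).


BᵀP = [-32.3750 16.0000; 32.0000 -16.0000]
S = R + BᵀPB = [3 0; 0 1] + [64.5625 -64.0000; -64.0000 64.0000] = [67.5625 -64.0000; -64.0000 65.0000]
BᵀPA = [31.6250 -65.5000; -32.0000 64.0000]
K = S⁻¹·BᵀPA = [0.0258 -0.5464; -0.4669 0.4466]
A−BK = [1.0387 3.1804; 2.1066 6.3328]
AᵀP(A−BK) = [0.4931 0.5718; 0.5718 3.6270]
P' = Q + AᵀP(A−BK) = [25.4931 -5.4282; -5.4282 5.8770]
tr(P') = 31.3701

31.3701


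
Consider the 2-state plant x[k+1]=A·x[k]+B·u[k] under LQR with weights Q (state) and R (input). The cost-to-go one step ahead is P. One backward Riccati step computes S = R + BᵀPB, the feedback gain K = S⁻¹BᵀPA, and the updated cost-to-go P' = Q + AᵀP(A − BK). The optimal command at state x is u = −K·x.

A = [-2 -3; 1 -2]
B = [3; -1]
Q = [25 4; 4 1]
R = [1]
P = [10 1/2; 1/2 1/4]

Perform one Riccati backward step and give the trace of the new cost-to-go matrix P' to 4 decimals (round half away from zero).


29.6232

BᵀP = [29.5000 1.2500]
S = R + BᵀPB = [1] + [87.2500] = [88.2500]
BᵀPA = [-57.7500 -91.0000]
K = S⁻¹·BᵀPA = [-0.6544 -1.0312]
A−BK = [-0.0368 0.0935; 0.3456 -3.0312]
AᵀP(A−BK) = [0.4589 0.4504; 0.4504 3.1643]
P' = Q + AᵀP(A−BK) = [25.4589 4.4504; 4.4504 4.1643]
tr(P') = 29.6232


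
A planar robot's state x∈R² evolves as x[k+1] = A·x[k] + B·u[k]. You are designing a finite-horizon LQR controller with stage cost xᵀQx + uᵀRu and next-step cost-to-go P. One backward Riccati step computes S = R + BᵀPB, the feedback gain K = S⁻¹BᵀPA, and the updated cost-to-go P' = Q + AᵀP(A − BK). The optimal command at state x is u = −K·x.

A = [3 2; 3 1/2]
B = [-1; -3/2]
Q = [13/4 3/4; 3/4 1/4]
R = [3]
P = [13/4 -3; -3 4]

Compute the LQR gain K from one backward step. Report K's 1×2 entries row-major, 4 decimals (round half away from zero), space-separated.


BᵀP = [1.2500 -3.0000]
S = R + BᵀPB = [3] + [3.2500] = [6.2500]
BᵀPA = [-5.2500 1.0000]
K = S⁻¹·BᵀPA = [-0.8400 0.1600]
A−BK = [2.1600 2.1600; 1.7400 0.7400]
AᵀP(A−BK) = [6.8400 3.8400; 3.8400 7.8400]
P' = Q + AᵀP(A−BK) = [10.0900 4.5900; 4.5900 8.0900]
tr(P') = 18.1800

-0.8400 0.1600


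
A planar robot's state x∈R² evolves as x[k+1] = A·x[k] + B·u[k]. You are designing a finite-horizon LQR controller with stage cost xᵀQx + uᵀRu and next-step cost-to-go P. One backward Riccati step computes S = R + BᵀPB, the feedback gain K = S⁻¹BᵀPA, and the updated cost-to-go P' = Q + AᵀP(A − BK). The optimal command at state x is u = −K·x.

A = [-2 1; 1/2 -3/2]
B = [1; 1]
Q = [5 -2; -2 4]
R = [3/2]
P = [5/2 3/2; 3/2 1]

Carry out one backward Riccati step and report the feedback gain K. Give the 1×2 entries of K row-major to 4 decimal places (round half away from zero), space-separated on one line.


BᵀP = [4.0000 2.5000]
S = R + BᵀPB = [3/2] + [6.5000] = [8.0000]
BᵀPA = [-6.7500 0.2500]
K = S⁻¹·BᵀPA = [-0.8438 0.0313]
A−BK = [-1.1563 0.9688; 1.3438 -1.5313]
AᵀP(A−BK) = [1.5547 -0.2891; -0.2891 0.2422]
P' = Q + AᵀP(A−BK) = [6.5547 -2.2891; -2.2891 4.2422]
tr(P') = 10.7969

-0.8438 0.0313


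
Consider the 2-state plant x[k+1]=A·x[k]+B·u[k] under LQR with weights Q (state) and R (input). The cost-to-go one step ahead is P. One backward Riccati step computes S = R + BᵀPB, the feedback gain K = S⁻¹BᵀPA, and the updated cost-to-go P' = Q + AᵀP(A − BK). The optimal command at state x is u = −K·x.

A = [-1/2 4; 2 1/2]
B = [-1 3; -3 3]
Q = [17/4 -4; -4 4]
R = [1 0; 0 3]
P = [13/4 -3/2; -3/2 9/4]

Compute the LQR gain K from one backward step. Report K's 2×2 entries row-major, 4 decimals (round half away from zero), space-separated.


-1.0396 1.2978 -0.4157 1.4784

BᵀP = [1.2500 -5.2500; 5.2500 2.2500]
S = R + BᵀPB = [1 0; 0 3] + [14.5000 -12.0000; -12.0000 22.5000] = [15.5000 -12.0000; -12.0000 25.5000]
BᵀPA = [-11.1250 2.3750; 1.8750 22.1250]
K = S⁻¹·BᵀPA = [-1.0396 1.2978; -0.4157 1.4784]
A−BK = [-0.2925 0.8627; 0.1284 -0.0418]
AᵀP(A−BK) = [2.0269 -4.2093; -4.2093 10.7716]
P' = Q + AᵀP(A−BK) = [6.2769 -8.2093; -8.2093 14.7716]
tr(P') = 21.0485


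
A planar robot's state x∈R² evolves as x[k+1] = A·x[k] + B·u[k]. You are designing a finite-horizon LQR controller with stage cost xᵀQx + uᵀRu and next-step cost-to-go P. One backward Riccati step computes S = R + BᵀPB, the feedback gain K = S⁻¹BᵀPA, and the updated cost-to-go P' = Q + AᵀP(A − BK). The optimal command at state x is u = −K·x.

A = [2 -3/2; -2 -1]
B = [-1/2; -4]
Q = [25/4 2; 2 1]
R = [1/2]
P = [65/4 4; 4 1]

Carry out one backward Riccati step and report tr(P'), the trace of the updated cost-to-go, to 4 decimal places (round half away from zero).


9.1944

BᵀP = [-24.1250 -6.0000]
S = R + BᵀPB = [1/2] + [36.0625] = [36.5625]
BᵀPA = [-36.2500 42.1875]
K = S⁻¹·BᵀPA = [-0.9915 1.1538]
A−BK = [1.5043 -0.9231; -5.9658 3.6154]
AᵀP(A−BK) = [1.0598 -0.9231; -0.9231 0.8846]
P' = Q + AᵀP(A−BK) = [7.3098 1.0769; 1.0769 1.8846]
tr(P') = 9.1944


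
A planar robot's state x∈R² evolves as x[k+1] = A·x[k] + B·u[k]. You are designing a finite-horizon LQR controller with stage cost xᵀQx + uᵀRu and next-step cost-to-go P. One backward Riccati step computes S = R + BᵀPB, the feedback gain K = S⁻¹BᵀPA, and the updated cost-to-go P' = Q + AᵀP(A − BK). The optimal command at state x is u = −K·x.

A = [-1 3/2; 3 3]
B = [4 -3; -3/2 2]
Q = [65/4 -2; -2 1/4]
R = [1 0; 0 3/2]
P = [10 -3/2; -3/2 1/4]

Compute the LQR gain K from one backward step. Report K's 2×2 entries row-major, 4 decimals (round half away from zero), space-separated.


BᵀP = [42.2500 -6.3750; -33.0000 5.0000]
S = R + BᵀPB = [1 0; 0 3/2] + [178.5625 -139.5000; -139.5000 109.0000] = [179.5625 -139.5000; -139.5000 110.5000]
BᵀPA = [-61.3750 44.2500; 48.0000 -34.5000]
K = S⁻¹·BᵀPA = [-0.2253 0.2016; 0.1499 -0.0578]
A−BK = [0.3511 0.5205; 2.3621 3.4179]
AᵀP(A−BK) = [0.2241 0.1432; 0.1432 0.3383]
P' = Q + AᵀP(A−BK) = [16.4741 -1.8568; -1.8568 0.5883]
tr(P') = 17.0624

-0.2253 0.2016 0.1499 -0.0578


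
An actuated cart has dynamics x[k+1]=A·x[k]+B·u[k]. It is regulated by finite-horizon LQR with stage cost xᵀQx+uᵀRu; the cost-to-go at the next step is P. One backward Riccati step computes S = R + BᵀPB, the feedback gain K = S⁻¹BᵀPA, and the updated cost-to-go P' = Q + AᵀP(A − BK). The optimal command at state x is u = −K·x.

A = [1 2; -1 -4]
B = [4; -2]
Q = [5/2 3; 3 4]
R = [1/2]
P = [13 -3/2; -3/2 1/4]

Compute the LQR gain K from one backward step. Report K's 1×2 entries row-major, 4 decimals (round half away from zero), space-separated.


0.2634 0.5824

BᵀP = [55.0000 -6.5000]
S = R + BᵀPB = [1/2] + [233.0000] = [233.5000]
BᵀPA = [61.5000 136.0000]
K = S⁻¹·BᵀPA = [0.2634 0.5824]
A−BK = [-0.0535 -0.3298; -0.4732 -2.8351]
AᵀP(A−BK) = [0.0519 0.1799; 0.1799 0.7880]
P' = Q + AᵀP(A−BK) = [2.5519 3.1799; 3.1799 4.7880]
tr(P') = 7.3399


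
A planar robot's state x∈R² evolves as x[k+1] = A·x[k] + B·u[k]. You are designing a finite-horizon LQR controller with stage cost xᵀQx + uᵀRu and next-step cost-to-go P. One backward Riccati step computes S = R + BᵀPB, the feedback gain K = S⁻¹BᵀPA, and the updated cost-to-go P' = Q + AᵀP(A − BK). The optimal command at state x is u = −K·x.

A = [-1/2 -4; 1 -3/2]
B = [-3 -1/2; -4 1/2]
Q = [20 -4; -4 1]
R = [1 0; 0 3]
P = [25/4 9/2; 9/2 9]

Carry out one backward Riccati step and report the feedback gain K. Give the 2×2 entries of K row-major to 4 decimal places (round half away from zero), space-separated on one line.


-0.0911 0.7372 0.4617 1.0575

BᵀP = [-36.7500 -49.5000; -0.8750 2.2500]
S = R + BᵀPB = [1 0; 0 3] + [308.2500 -6.3750; -6.3750 1.5625] = [309.2500 -6.3750; -6.3750 4.5625]
BᵀPA = [-31.1250 221.2500; 2.6875 0.1250]
K = S⁻¹·BᵀPA = [-0.0911 0.7372; 0.4617 1.0575]
A−BK = [-0.5425 -1.2595; 0.4046 0.9202]
AᵀP(A−BK) = [1.9853 4.4795; 4.4795 11.0033]
P' = Q + AᵀP(A−BK) = [21.9853 0.4795; 0.4795 12.0033]
tr(P') = 33.9886


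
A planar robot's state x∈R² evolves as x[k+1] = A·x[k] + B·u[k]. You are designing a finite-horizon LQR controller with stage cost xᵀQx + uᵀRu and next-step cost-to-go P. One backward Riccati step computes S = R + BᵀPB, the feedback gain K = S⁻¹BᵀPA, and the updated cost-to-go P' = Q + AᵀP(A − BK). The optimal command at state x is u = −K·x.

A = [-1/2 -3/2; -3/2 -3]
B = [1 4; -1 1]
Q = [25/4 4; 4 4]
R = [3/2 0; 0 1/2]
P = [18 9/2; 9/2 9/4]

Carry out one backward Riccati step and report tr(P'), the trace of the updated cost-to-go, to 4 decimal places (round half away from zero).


BᵀP = [13.5000 2.2500; 76.5000 20.2500]
S = R + BᵀPB = [3/2 0; 0 1/2] + [11.2500 56.2500; 56.2500 326.2500] = [12.7500 56.2500; 56.2500 326.7500]
BᵀPA = [-10.1250 -27.0000; -68.6250 -175.5000]
K = S⁻¹·BᵀPA = [0.5507 1.0475; -0.3048 -0.7174]
A−BK = [0.1686 0.3222; -0.6445 -1.2350]
AᵀP(A−BK) = [0.9696 1.8719; 1.8719 3.6226]
P' = Q + AᵀP(A−BK) = [7.2196 5.8719; 5.8719 7.6226]
tr(P') = 14.8422

14.8422


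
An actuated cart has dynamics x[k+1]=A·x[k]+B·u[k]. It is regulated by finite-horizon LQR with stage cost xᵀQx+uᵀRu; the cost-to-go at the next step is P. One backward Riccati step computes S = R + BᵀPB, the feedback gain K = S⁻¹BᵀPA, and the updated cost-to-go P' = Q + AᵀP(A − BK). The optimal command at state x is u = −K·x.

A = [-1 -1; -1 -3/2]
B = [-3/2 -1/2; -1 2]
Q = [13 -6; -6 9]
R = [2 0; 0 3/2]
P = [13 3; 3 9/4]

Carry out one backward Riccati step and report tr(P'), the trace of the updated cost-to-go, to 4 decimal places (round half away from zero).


24.3416

BᵀP = [-22.5000 -6.7500; -0.5000 3.0000]
S = R + BᵀPB = [2 0; 0 3/2] + [40.5000 -2.2500; -2.2500 6.2500] = [42.5000 -2.2500; -2.2500 7.7500]
BᵀPA = [29.2500 32.6250; -2.5000 -4.0000]
K = S⁻¹·BᵀPA = [0.6816 0.7519; -0.1247 -0.2978]
A−BK = [-0.0399 -0.0211; -0.0690 -0.1524]
AᵀP(A−BK) = [1.0005 1.1379; 1.1379 1.3411]
P' = Q + AᵀP(A−BK) = [14.0005 -4.8621; -4.8621 10.3411]
tr(P') = 24.3416


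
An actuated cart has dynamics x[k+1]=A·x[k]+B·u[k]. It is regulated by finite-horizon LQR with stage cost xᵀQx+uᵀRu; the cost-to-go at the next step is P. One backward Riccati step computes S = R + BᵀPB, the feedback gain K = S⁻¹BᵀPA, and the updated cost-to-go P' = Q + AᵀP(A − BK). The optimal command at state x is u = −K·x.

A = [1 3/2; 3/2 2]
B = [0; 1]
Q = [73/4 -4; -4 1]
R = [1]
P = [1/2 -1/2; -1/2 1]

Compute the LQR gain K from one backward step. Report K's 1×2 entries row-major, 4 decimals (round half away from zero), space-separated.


0.5000 0.6250

BᵀP = [-0.5000 1.0000]
S = R + BᵀPB = [1] + [1.0000] = [2.0000]
BᵀPA = [1.0000 1.2500]
K = S⁻¹·BᵀPA = [0.5000 0.6250]
A−BK = [1.0000 1.5000; 1.0000 1.3750]
AᵀP(A−BK) = [0.7500 1.0000; 1.0000 1.3438]
P' = Q + AᵀP(A−BK) = [19.0000 -3.0000; -3.0000 2.3438]
tr(P') = 21.3438


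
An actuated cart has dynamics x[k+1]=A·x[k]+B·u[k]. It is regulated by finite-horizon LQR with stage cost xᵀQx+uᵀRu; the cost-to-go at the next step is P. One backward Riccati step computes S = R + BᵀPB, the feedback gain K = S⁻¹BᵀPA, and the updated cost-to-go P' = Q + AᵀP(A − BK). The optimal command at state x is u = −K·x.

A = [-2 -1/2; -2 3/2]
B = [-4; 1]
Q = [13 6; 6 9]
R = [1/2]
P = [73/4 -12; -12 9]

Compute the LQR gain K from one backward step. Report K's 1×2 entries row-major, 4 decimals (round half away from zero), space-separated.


BᵀP = [-85.0000 57.0000]
S = R + BᵀPB = [1/2] + [397.0000] = [397.5000]
BᵀPA = [56.0000 128.0000]
K = S⁻¹·BᵀPA = [0.1409 0.3220]
A−BK = [-1.4365 0.7881; -2.1409 1.1780]
AᵀP(A−BK) = [5.1107 -2.7827; -2.7827 1.5949]
P' = Q + AᵀP(A−BK) = [18.1107 3.2173; 3.2173 10.5949]
tr(P') = 28.7056

0.1409 0.3220


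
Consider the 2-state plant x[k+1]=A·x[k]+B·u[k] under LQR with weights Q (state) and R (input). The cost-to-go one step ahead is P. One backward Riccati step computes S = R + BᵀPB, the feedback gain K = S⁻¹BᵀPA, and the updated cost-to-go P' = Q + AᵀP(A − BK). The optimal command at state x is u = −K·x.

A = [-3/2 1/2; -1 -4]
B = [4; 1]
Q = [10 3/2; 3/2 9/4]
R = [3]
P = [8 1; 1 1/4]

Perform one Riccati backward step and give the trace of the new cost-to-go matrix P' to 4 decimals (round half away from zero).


BᵀP = [33.0000 4.2500]
S = R + BᵀPB = [3] + [136.2500] = [139.2500]
BᵀPA = [-53.7500 -0.5000]
K = S⁻¹·BᵀPA = [-0.3860 -0.0036]
A−BK = [0.0440 0.5144; -0.6140 -3.9964]
AᵀP(A−BK) = [0.5027 0.3070; 0.3070 1.9982]
P' = Q + AᵀP(A−BK) = [10.5027 1.8070; 1.8070 4.2482]
tr(P') = 14.7509

14.7509


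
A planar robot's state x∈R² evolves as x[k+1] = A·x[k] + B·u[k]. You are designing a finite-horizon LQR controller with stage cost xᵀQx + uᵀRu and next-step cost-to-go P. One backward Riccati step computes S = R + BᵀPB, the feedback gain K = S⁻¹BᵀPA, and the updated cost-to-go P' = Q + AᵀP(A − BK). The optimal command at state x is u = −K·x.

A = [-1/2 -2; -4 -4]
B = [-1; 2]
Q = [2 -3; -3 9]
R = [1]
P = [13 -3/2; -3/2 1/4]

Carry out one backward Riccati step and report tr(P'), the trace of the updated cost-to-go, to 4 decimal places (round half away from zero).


16.8214

BᵀP = [-16.0000 2.0000]
S = R + BᵀPB = [1] + [20.0000] = [21.0000]
BᵀPA = [0.0000 24.0000]
K = S⁻¹·BᵀPA = [0.0000 1.1429]
A−BK = [-0.5000 -0.8571; -4.0000 -6.2857]
AᵀP(A−BK) = [1.2500 2.0000; 2.0000 4.5714]
P' = Q + AᵀP(A−BK) = [3.2500 -1.0000; -1.0000 13.5714]
tr(P') = 16.8214


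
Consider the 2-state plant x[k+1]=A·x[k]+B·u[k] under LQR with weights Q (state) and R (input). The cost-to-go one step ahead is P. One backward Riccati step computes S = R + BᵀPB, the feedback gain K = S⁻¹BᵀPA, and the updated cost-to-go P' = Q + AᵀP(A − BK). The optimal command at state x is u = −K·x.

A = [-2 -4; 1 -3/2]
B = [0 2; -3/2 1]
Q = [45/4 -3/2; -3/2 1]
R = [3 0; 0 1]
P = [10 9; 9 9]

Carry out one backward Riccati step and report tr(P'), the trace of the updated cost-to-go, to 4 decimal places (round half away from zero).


17.1707

BᵀP = [-13.5000 -13.5000; 29.0000 27.0000]
S = R + BᵀPB = [3 0; 0 1] + [20.2500 -40.5000; -40.5000 85.0000] = [23.2500 -40.5000; -40.5000 86.0000]
BᵀPA = [13.5000 74.2500; -31.0000 -156.5000]
K = S⁻¹·BᵀPA = [-0.2630 0.1315; -0.4843 -1.7578]
A−BK = [-1.0313 -0.4843; 1.0898 0.4551]
AᵀP(A−BK) = [1.5365 1.2317; 1.2317 3.3841]
P' = Q + AᵀP(A−BK) = [12.7865 -0.2683; -0.2683 4.3841]
tr(P') = 17.1707


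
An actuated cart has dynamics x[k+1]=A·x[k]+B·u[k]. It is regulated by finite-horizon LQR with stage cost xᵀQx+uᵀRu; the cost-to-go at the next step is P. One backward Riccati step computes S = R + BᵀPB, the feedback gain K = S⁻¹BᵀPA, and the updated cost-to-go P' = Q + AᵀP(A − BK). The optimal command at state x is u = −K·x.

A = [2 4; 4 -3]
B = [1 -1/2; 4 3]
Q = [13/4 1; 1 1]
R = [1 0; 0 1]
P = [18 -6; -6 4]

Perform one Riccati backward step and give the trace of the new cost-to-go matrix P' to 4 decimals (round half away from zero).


BᵀP = [-6.0000 10.0000; -27.0000 15.0000]
S = R + BᵀPB = [1 0; 0 1] + [34.0000 33.0000; 33.0000 58.5000] = [35.0000 33.0000; 33.0000 59.5000]
BᵀPA = [28.0000 -54.0000; 6.0000 -153.0000]
K = S⁻¹·BᵀPA = [1.4776 1.8480; -0.7187 -3.5964]
A−BK = [0.1631 0.3538; 0.2456 0.3971]
AᵀP(A−BK) = [2.9391 5.8339; 5.8339 17.5471]
P' = Q + AᵀP(A−BK) = [6.1891 6.8339; 6.8339 18.5471]
tr(P') = 24.7362

24.7362


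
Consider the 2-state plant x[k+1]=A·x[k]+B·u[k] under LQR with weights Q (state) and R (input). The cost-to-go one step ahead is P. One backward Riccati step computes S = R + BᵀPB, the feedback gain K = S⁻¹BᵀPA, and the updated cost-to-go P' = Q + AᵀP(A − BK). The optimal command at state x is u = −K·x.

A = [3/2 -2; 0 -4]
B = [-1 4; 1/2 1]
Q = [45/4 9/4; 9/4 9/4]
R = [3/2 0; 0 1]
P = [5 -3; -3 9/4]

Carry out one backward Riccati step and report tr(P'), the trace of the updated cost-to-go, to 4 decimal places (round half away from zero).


19.9194

BᵀP = [-6.5000 4.1250; 17.0000 -9.7500]
S = R + BᵀPB = [3/2 0; 0 1] + [8.5625 -21.8750; -21.8750 58.2500] = [10.0625 -21.8750; -21.8750 59.2500]
BᵀPA = [-9.7500 -3.5000; 25.5000 5.0000]
K = S⁻¹·BᵀPA = [-0.1689 -0.8327; 0.3680 -0.2230]
A−BK = [-0.1410 -1.9405; -0.2836 -3.3606]
AᵀP(A−BK) = [0.2187 0.5688; 0.5688 6.2007]
P' = Q + AᵀP(A−BK) = [11.4687 2.8188; 2.8188 8.4507]
tr(P') = 19.9194


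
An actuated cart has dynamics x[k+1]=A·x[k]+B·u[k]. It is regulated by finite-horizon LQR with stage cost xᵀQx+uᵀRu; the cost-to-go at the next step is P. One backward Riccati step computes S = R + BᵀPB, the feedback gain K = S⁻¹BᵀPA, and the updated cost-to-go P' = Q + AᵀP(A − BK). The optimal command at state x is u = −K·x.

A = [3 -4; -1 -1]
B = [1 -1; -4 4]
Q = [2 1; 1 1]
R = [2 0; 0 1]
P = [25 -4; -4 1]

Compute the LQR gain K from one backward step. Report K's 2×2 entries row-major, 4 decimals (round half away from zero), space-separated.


BᵀP = [41.0000 -8.0000; -41.0000 8.0000]
S = R + BᵀPB = [2 0; 0 1] + [73.0000 -73.0000; -73.0000 73.0000] = [75.0000 -73.0000; -73.0000 74.0000]
BᵀPA = [131.0000 -156.0000; -131.0000 156.0000]
K = S⁻¹·BᵀPA = [0.5928 -0.7059; -1.1855 1.4118]
A−BK = [1.2217 -1.8824; 6.1131 -9.4706]
AᵀP(A−BK) = [17.0452 -25.5882; -25.5882 38.6471]
P' = Q + AᵀP(A−BK) = [19.0452 -24.5882; -24.5882 39.6471]
tr(P') = 58.6923

0.5928 -0.7059 -1.1855 1.4118
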